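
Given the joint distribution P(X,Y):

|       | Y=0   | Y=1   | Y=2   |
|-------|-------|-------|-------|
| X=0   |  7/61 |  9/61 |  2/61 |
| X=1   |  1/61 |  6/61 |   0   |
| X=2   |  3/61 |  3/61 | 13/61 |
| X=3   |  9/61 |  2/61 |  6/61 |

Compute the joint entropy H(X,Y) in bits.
3.1546 bits

H(X,Y) = -Σ_{x,y} P(x,y) log₂ P(x,y). Per-cell terms -P(x,y)·log₂P(x,y):
  X=0: 0.35842, 0.40733, 0.16166
  X=1: 0.09723, 0.32909, 0.00000
  X=2: 0.21373, 0.21373, 0.47531
  X=3: 0.40733, 0.16166, 0.32909
  (cells with P = 0 contribute 0)
Sum of the 12 terms: H(X,Y) = 3.1546 bits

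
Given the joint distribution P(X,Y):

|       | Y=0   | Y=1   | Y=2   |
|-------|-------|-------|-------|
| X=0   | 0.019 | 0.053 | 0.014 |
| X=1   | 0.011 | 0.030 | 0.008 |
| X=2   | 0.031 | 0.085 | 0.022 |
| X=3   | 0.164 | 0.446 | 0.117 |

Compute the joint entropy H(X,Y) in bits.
2.5868 bits

H(X,Y) = -Σ_{x,y} P(x,y) log₂ P(x,y). Per-cell terms -P(x,y)·log₂P(x,y):
  X=0: 0.1086, 0.2246, 0.0862
  X=1: 0.0716, 0.1518, 0.0557
  X=2: 0.1554, 0.3023, 0.1211
  X=3: 0.4278, 0.5195, 0.3622
Sum of the 12 terms: H(X,Y) = 2.5868 bits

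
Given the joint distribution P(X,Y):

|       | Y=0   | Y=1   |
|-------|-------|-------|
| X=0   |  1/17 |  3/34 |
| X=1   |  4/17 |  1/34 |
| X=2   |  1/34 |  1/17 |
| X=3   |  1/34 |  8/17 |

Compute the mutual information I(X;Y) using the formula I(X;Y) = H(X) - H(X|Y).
0.4183 bits

I(X;Y) = H(X) - H(X|Y)

Marginal of X (row sums):
  P(X=0) = 1/17 + 3/34 = 5/34
  P(X=1) = 4/17 + 1/34 = 9/34
  P(X=2) = 1/34 + 1/17 = 3/34
  P(X=3) = 1/34 + 8/17 = 1/2
H(X) = -[(5/34)·log₂(5/34) + (9/34)·log₂(9/34) + (3/34)·log₂(3/34) + (1/2)·log₂(1/2)]
  = 0.40670 + 0.50758 + 0.30904 + 0.50000 = 1.72332 bits

Marginal of Y (column sums):
  P(Y=0) = 1/17 + 4/17 + 1/34 + 1/34 = 6/17
  P(Y=1) = 3/34 + 1/34 + 1/17 + 8/17 = 11/17
H(X|Y) = Σ_y P(y)·H(X|Y=y):
  Y=0: P(Y=0) = 6/17, P(X|Y=0) = (1/6, 2/3, 1/12, 1/12) → H(X|Y=0) = 1.41830
  Y=1: P(Y=1) = 11/17, P(X|Y=1) = (3/22, 1/22, 1/11, 8/11) → H(X|Y=1) = 1.24330
H(X|Y) = (6/17)·1.41830 + (11/17)·1.24330 = 1.30506 bits

I(X;Y) = H(X) - H(X|Y) = 1.72332 - 1.30506 = 0.4183 bits

Cross-check via I(X;Y) = H(X) + H(Y) - H(X,Y): computing H(Y) from the column sums and H(X,Y) from the 8 cells in the same way gives H(Y) = 0.93667 bits and H(X,Y) = 2.24173 bits, so
I(X;Y) = 1.72332 + 0.93667 - 2.24173 = 0.4183 bits ✓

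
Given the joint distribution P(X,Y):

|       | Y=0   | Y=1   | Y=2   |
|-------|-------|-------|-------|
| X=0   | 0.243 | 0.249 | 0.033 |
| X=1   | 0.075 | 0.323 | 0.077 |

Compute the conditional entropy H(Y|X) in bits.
1.2513 bits

H(Y|X) = H(X,Y) - H(X)

H(X,Y) = -Σ_{x,y} P(x,y) log₂ P(x,y). Per-cell terms -P(x,y)·log₂P(x,y):
  X=0: 0.4960, 0.4994, 0.1624
  X=1: 0.2803, 0.5266, 0.2848
Sum of the 6 terms: H(X,Y) = 2.2495 bits

Marginal of X (row sums):
  P(X=0) = 0.243 + 0.249 + 0.033 = 0.525
  P(X=1) = 0.075 + 0.323 + 0.077 = 0.475
H(X) = -[0.525·log₂(0.525) + 0.475·log₂(0.475)]
  = 0.4880 + 0.5102 = 0.9982 bits

H(Y|X) = H(X,Y) - H(X) = 2.2495 - 0.9982 = 1.2513 bits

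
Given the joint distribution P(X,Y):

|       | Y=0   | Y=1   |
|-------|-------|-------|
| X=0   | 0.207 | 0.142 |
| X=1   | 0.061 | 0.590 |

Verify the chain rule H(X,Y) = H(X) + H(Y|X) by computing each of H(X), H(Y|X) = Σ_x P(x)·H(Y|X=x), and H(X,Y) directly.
H(X) = 0.9332 bits, H(Y|X) = 0.6323 bits, H(X,Y) = 1.5655 bits

Marginal of X (row sums):
  P(X=0) = 0.207 + 0.142 = 0.349
  P(X=1) = 0.061 + 0.590 = 0.651
H(X) = -[0.349·log₂(0.349) + 0.651·log₂(0.651)]
  = 0.53003 + 0.40315 = 0.9332 bits

H(Y|X) = Σ_x P(x)·H(Y|X=x):
  X=0: P(X=0) = 0.349, P(Y|X=0) = (207/349, 142/349) → H(Y|X=0) = 0.97483
  X=1: P(X=1) = 0.651, P(Y|X=1) = (61/651, 590/651) → H(Y|X=1) = 0.44871
H(Y|X) = 0.349·0.97483 + 0.651·0.44871 = 0.6323 bits

H(X,Y) = -Σ_{x,y} P(x,y) log₂ P(x,y). Per-cell terms -P(x,y)·log₂P(x,y):
  X=0: 0.47037, 0.39988
  X=1: 0.24614, 0.44912
Sum of the 4 terms: H(X,Y) = 1.5655 bits

Chain rule check:
  H(X) + H(Y|X) = 0.9332 + 0.6323 = 1.5655 bits
  H(X,Y) = 1.5655 bits
✓ Chain rule verified.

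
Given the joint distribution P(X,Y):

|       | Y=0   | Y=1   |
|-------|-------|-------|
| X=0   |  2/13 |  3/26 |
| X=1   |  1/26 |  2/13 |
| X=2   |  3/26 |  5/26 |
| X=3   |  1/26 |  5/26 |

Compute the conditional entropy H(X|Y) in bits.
1.8957 bits

H(X|Y) = H(X,Y) - H(Y)

H(X,Y) = -Σ_{x,y} P(x,y) log₂ P(x,y). Per-cell terms -P(x,y)·log₂P(x,y):
  X=0: 0.4154523, 0.3594781
  X=1: 0.1807861, 0.4154523
  X=2: 0.3594781, 0.4574061
  X=3: 0.1807861, 0.4574061
Sum of the 8 terms: H(X,Y) = 2.826245 bits

Marginal of Y (column sums):
  P(Y=0) = 2/13 + 1/26 + 3/26 + 1/26 = 9/26
  P(Y=1) = 3/26 + 2/13 + 5/26 + 5/26 = 17/26
H(Y) = -[(9/26)·log₂(9/26) + (17/26)·log₂(17/26)]
  = 0.5297936 + 0.4007926 = 0.930586 bits

H(X|Y) = H(X,Y) - H(Y) = 2.826245 - 0.930586 = 1.8957 bits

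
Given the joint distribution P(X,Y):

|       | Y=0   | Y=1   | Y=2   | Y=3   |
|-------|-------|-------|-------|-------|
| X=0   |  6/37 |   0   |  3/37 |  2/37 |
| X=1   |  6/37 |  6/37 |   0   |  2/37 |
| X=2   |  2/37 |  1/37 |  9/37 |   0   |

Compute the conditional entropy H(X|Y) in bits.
1.0314 bits

H(X|Y) = H(X,Y) - H(Y)

H(X,Y) = -Σ_{x,y} P(x,y) log₂ P(x,y). Per-cell terms -P(x,y)·log₂P(x,y):
  X=0: 0.42559, 0.00000, 0.29388, 0.22754
  X=1: 0.42559, 0.42559, 0.00000, 0.22754
  X=2: 0.22754, 0.14080, 0.49610, 0.00000
  (cells with P = 0 contribute 0)
Sum of the 12 terms: H(X,Y) = 2.8902 bits

Marginal of Y (column sums):
  P(Y=0) = 6/37 + 6/37 + 2/37 = 14/37
  P(Y=1) = 0 + 6/37 + 1/37 = 7/37
  P(Y=2) = 3/37 + 0 + 9/37 = 12/37
  P(Y=3) = 2/37 + 2/37 + 0 = 4/37
H(Y) = -[(14/37)·log₂(14/37) + (7/37)·log₂(7/37) + (12/37)·log₂(12/37) + (4/37)·log₂(4/37)]
  = 0.53052 + 0.45445 + 0.52686 + 0.34697 = 1.8588 bits

H(X|Y) = H(X,Y) - H(Y) = 2.8902 - 1.8588 = 1.0314 bits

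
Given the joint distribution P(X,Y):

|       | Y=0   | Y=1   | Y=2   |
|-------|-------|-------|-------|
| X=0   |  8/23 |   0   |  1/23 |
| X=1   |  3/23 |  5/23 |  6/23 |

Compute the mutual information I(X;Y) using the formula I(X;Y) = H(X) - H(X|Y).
0.3813 bits

I(X;Y) = H(X) - H(X|Y)

Marginal of X (row sums):
  P(X=0) = 8/23 + 0 + 1/23 = 9/23
  P(X=1) = 3/23 + 5/23 + 6/23 = 14/23
H(X) = -[(9/23)·log₂(9/23) + (14/23)·log₂(14/23)]
  = 0.529684 + 0.435952 = 0.96564 bits

Marginal of Y (column sums):
  P(Y=0) = 8/23 + 3/23 = 11/23
  P(Y=1) = 0 + 5/23 = 5/23
  P(Y=2) = 1/23 + 6/23 = 7/23
H(X|Y) = Σ_y P(y)·H(X|Y=y):
  Y=0: P(Y=0) = 11/23, P(X|Y=0) = (8/11, 3/11) → H(X|Y=0) = 0.845351
  Y=1: P(Y=1) = 5/23, P(X|Y=1) = (0, 1) → H(X|Y=1) = 0.000000
  Y=2: P(Y=2) = 7/23, P(X|Y=2) = (1/7, 6/7) → H(X|Y=2) = 0.591673
H(X|Y) = (11/23)·0.845351 + (5/23)·0.000000 + (7/23)·0.591673 = 0.58437 bits

I(X;Y) = H(X) - H(X|Y) = 0.96564 - 0.58437 = 0.3813 bits

Cross-check via I(X;Y) = H(X) + H(Y) - H(X,Y): computing H(Y) from the column sums and H(X,Y) from the 6 cells in the same way gives H(Y) = 1.50987 bits and H(X,Y) = 2.09424 bits, so
I(X;Y) = 0.96564 + 1.50987 - 2.09424 = 0.3813 bits ✓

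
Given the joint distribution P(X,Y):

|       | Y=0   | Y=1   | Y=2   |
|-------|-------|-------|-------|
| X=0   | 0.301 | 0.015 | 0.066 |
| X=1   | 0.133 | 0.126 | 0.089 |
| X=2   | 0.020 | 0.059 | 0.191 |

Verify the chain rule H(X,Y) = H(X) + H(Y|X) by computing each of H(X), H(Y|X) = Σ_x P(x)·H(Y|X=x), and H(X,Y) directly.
H(X) = 1.5703 bits, H(Y|X) = 1.1850 bits, H(X,Y) = 2.7553 bits

Marginal of X (row sums):
  P(X=0) = 0.301 + 0.015 + 0.066 = 0.382
  P(X=1) = 0.133 + 0.126 + 0.089 = 0.348
  P(X=2) = 0.020 + 0.059 + 0.191 = 0.270
H(X) = -[0.382·log₂(0.382) + 0.348·log₂(0.348) + 0.270·log₂(0.270)]
  = 0.53035 + 0.52995 + 0.51002 = 1.5703 bits

H(Y|X) = Σ_x P(x)·H(Y|X=x):
  X=0: P(X=0) = 0.382, P(Y|X=0) = (301/382, 15/382, 33/191) → H(Y|X=0) = 0.89195
  X=1: P(X=1) = 0.348, P(Y|X=1) = (133/348, 21/58, 89/348) → H(Y|X=1) = 1.56412
  X=2: P(X=2) = 0.270, P(Y|X=2) = (2/27, 59/270, 191/270) → H(Y|X=2) = 1.11088
H(Y|X) = 0.382·0.89195 + 0.348·1.56412 + 0.270·1.11088 = 1.1850 bits

H(X,Y) = -Σ_{x,y} P(x,y) log₂ P(x,y). Per-cell terms -P(x,y)·log₂P(x,y):
  X=0: 0.52138, 0.09088, 0.25881
  X=1: 0.38710, 0.37655, 0.31061
  X=2: 0.11288, 0.24091, 0.45618
Sum of the 9 terms: H(X,Y) = 2.7553 bits

Chain rule check:
  H(X) + H(Y|X) = 1.5703 + 1.1850 = 2.7553 bits
  H(X,Y) = 2.7553 bits
✓ Chain rule verified.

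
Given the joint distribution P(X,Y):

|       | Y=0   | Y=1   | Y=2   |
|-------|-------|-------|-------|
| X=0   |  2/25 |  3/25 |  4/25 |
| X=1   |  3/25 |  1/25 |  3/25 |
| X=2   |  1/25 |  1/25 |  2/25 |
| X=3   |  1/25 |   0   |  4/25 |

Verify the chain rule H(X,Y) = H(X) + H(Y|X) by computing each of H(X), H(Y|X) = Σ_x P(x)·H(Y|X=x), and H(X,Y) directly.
H(X) = 1.9322 bits, H(Y|X) = 1.3410 bits, H(X,Y) = 3.2733 bits

Marginal of X (row sums):
  P(X=0) = 2/25 + 3/25 + 4/25 = 9/25
  P(X=1) = 3/25 + 1/25 + 3/25 = 7/25
  P(X=2) = 1/25 + 1/25 + 2/25 = 4/25
  P(X=3) = 1/25 + 0 + 4/25 = 1/5
H(X) = -[(9/25)·log₂(9/25) + (7/25)·log₂(7/25) + (4/25)·log₂(4/25) + (1/5)·log₂(1/5)]
  = 0.530615 + 0.514220 + 0.423017 + 0.464386 = 1.9322 bits

H(Y|X) = Σ_x P(x)·H(Y|X=x):
  X=0: P(X=0) = 9/25, P(Y|X=0) = (2/9, 1/3, 4/9) → H(Y|X=0) = 1.530493
  X=1: P(X=1) = 7/25, P(Y|X=1) = (3/7, 1/7, 3/7) → H(Y|X=1) = 1.448816
  X=2: P(X=2) = 4/25, P(Y|X=2) = (1/4, 1/4, 1/2) → H(Y|X=2) = 1.500000
  X=3: P(X=3) = 1/5, P(Y|X=3) = (1/5, 0, 4/5) → H(Y|X=3) = 0.721928
H(Y|X) = (9/25)·1.530493 + (7/25)·1.448816 + (4/25)·1.500000 + (1/5)·0.721928 = 1.3410 bits

H(X,Y) = -Σ_{x,y} P(x,y) log₂ P(x,y). Per-cell terms -P(x,y)·log₂P(x,y):
  X=0: 0.291508, 0.367067, 0.423017
  X=1: 0.367067, 0.185754, 0.367067
  X=2: 0.185754, 0.185754, 0.291508
  X=3: 0.185754, 0.000000, 0.423017
  (cells with P = 0 contribute 0)
Sum of the 12 terms: H(X,Y) = 3.2733 bits

Chain rule check:
  H(X) + H(Y|X) = 1.9322 + 1.3410 = 3.2732 bits
  H(X,Y) = 3.2733 bits
✓ Chain rule verified (Δ = 0.0001 is 4-dp rounding noise: each of the three values was rounded independently).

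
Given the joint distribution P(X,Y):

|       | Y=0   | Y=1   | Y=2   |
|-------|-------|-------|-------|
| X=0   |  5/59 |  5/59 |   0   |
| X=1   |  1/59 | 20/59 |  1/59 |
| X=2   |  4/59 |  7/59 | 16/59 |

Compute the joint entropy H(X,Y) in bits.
2.4706 bits

H(X,Y) = -Σ_{x,y} P(x,y) log₂ P(x,y). Per-cell terms -P(x,y)·log₂P(x,y):
  X=0: 0.30176, 0.30176, 0.00000
  X=1: 0.09971, 0.52906, 0.09971
  X=2: 0.26323, 0.36486, 0.51055
  (cells with P = 0 contribute 0)
Sum of the 9 terms: H(X,Y) = 2.4706 bits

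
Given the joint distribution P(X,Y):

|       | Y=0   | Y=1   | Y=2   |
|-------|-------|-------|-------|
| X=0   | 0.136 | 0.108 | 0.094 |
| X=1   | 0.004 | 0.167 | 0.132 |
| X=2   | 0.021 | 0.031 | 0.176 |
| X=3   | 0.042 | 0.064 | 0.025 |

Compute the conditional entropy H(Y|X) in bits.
1.2787 bits

H(Y|X) = H(X,Y) - H(X)

H(X,Y) = -Σ_{x,y} P(x,y) log₂ P(x,y). Per-cell terms -P(x,y)·log₂P(x,y):
  X=0: 0.39145, 0.34678, 0.32065
  X=1: 0.03186, 0.43121, 0.38562
  X=2: 0.11704, 0.15536, 0.44112
  X=3: 0.19209, 0.25381, 0.13305
Sum of the 12 terms: H(X,Y) = 3.2000 bits

Marginal of X (row sums):
  P(X=0) = 0.136 + 0.108 + 0.094 = 0.338
  P(X=1) = 0.004 + 0.167 + 0.132 = 0.303
  P(X=2) = 0.021 + 0.031 + 0.176 = 0.228
  P(X=3) = 0.042 + 0.064 + 0.025 = 0.131
H(X) = -[0.338·log₂(0.338) + 0.303·log₂(0.303) + 0.228·log₂(0.228) + 0.131·log₂(0.131)]
  = 0.52894 + 0.52195 + 0.48630 + 0.38414 = 1.9213 bits

H(Y|X) = H(X,Y) - H(X) = 3.2000 - 1.9213 = 1.2787 bits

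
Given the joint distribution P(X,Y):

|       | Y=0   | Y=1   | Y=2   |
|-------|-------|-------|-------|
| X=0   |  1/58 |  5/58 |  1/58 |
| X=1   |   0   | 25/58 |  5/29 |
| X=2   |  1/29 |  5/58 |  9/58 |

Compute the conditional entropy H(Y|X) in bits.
1.0364 bits

H(Y|X) = H(X,Y) - H(X)

H(X,Y) = -Σ_{x,y} P(x,y) log₂ P(x,y). Per-cell terms -P(x,y)·log₂P(x,y):
  X=0: 0.10100, 0.30483, 0.10100
  X=1: 0.00000, 0.52333, 0.43725
  X=2: 0.16752, 0.30483, 0.41711
  (cells with P = 0 contribute 0)
Sum of the 9 terms: H(X,Y) = 2.3569 bits

Marginal of X (row sums):
  P(X=0) = 1/58 + 5/58 + 1/58 = 7/58
  P(X=1) = 0 + 25/58 + 5/29 = 35/58
  P(X=2) = 1/29 + 5/58 + 9/58 = 8/29
H(X) = -[(7/58)·log₂(7/58) + (35/58)·log₂(35/58) + (8/29)·log₂(8/29)]
  = 0.36818 + 0.43973 + 0.51255 = 1.3205 bits

H(Y|X) = H(X,Y) - H(X) = 2.3569 - 1.3205 = 1.0364 bits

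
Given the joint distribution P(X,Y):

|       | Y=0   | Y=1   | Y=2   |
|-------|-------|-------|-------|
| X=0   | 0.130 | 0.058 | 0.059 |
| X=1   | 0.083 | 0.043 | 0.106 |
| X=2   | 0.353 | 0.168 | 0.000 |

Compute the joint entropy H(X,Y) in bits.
2.6609 bits

H(X,Y) = -Σ_{x,y} P(x,y) log₂ P(x,y). Per-cell terms -P(x,y)·log₂P(x,y):
  X=0: 0.38264, 0.23825, 0.24091
  X=1: 0.29803, 0.19520, 0.34321
  X=2: 0.53030, 0.43234, 0.00000
  (cells with P = 0 contribute 0)
Sum of the 9 terms: H(X,Y) = 2.6609 bits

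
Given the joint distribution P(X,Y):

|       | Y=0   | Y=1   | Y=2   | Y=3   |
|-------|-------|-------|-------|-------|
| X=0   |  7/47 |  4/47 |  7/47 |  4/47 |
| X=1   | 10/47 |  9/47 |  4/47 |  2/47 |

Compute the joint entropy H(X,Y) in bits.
2.8514 bits

H(X,Y) = -Σ_{x,y} P(x,y) log₂ P(x,y). Per-cell terms -P(x,y)·log₂P(x,y):
  X=0: 0.40916, 0.30252, 0.40916, 0.30252
  X=1: 0.47503, 0.45664, 0.30252, 0.19381
Sum of the 8 terms: H(X,Y) = 2.8514 bits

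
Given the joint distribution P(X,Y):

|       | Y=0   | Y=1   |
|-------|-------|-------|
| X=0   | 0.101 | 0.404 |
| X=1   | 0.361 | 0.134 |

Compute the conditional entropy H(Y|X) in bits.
0.7816 bits

H(Y|X) = H(X,Y) - H(X)

H(X,Y) = -Σ_{x,y} P(x,y) log₂ P(x,y). Per-cell terms -P(x,y)·log₂P(x,y):
  X=0: 0.33406, 0.52826
  X=1: 0.53064, 0.38856
Sum of the 4 terms: H(X,Y) = 1.7815 bits

Marginal of X (row sums):
  P(X=0) = 0.101 + 0.404 = 0.505
  P(X=1) = 0.361 + 0.134 = 0.495
H(X) = -[0.505·log₂(0.505) + 0.495·log₂(0.495)]
  = 0.49775 + 0.50218 = 0.9999 bits

H(Y|X) = H(X,Y) - H(X) = 1.7815 - 0.9999 = 0.7816 bits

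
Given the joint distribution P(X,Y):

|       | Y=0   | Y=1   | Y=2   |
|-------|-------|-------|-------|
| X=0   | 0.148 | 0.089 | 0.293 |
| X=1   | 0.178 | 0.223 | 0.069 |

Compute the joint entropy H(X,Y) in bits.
2.4296 bits

H(X,Y) = -Σ_{x,y} P(x,y) log₂ P(x,y). Per-cell terms -P(x,y)·log₂P(x,y):
  X=0: 0.4079, 0.3106, 0.5189
  X=1: 0.4432, 0.4828, 0.2662
Sum of the 6 terms: H(X,Y) = 2.4296 bits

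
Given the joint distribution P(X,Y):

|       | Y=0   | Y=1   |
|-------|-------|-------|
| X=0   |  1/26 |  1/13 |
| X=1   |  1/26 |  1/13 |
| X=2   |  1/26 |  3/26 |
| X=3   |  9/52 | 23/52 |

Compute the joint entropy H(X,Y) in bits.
2.4297 bits

H(X,Y) = -Σ_{x,y} P(x,y) log₂ P(x,y). Per-cell terms -P(x,y)·log₂P(x,y):
  X=0: 0.18079, 0.28465
  X=1: 0.18079, 0.28465
  X=2: 0.18079, 0.35948
  X=3: 0.43797, 0.52054
Sum of the 8 terms: H(X,Y) = 2.4297 bits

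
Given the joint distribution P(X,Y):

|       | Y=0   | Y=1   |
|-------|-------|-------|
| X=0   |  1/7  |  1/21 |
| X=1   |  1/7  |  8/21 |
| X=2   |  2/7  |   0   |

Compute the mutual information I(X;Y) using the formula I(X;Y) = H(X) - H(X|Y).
0.3879 bits

I(X;Y) = H(X) - H(X|Y)

Marginal of X (row sums):
  P(X=0) = 1/7 + 1/21 = 4/21
  P(X=1) = 1/7 + 8/21 = 11/21
  P(X=2) = 2/7 + 0 = 2/7
H(X) = -[(4/21)·log₂(4/21) + (11/21)·log₂(11/21) + (2/7)·log₂(2/7)]
  = 0.45568 + 0.48865 + 0.51639 = 1.46072 bits

Marginal of Y (column sums):
  P(Y=0) = 1/7 + 1/7 + 2/7 = 4/7
  P(Y=1) = 1/21 + 8/21 + 0 = 3/7
H(X|Y) = Σ_y P(y)·H(X|Y=y):
  Y=0: P(Y=0) = 4/7, P(X|Y=0) = (1/4, 1/4, 1/2) → H(X|Y=0) = 1.50000
  Y=1: P(Y=1) = 3/7, P(X|Y=1) = (1/9, 8/9, 0) → H(X|Y=1) = 0.50326
H(X|Y) = (4/7)·1.50000 + (3/7)·0.50326 = 1.07283 bits

I(X;Y) = H(X) - H(X|Y) = 1.46072 - 1.07283 = 0.3879 bits

Cross-check via I(X;Y) = H(X) + H(Y) - H(X,Y): computing H(Y) from the column sums and H(X,Y) from the 6 cells in the same way gives H(Y) = 0.98523 bits and H(X,Y) = 2.05805 bits, so
I(X;Y) = 1.46072 + 0.98523 - 2.05805 = 0.3879 bits ✓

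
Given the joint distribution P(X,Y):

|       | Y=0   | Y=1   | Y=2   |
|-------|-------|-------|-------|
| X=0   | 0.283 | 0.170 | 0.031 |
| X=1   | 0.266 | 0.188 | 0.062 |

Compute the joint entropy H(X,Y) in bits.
2.3155 bits

H(X,Y) = -Σ_{x,y} P(x,y) log₂ P(x,y). Per-cell terms -P(x,y)·log₂P(x,y):
  X=0: 0.51538, 0.43459, 0.15536
  X=1: 0.50819, 0.45330, 0.24872
Sum of the 6 terms: H(X,Y) = 2.3155 bits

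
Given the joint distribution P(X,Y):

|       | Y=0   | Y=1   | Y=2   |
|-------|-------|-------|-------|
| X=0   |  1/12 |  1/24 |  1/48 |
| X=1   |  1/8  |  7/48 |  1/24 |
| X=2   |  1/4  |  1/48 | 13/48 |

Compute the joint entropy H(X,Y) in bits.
2.7040 bits

H(X,Y) = -Σ_{x,y} P(x,y) log₂ P(x,y). Per-cell terms -P(x,y)·log₂P(x,y):
  X=0: 0.2987, 0.1910, 0.1164
  X=1: 0.3750, 0.4051, 0.1910
  X=2: 0.5000, 0.1164, 0.5104
Sum of the 9 terms: H(X,Y) = 2.7040 bits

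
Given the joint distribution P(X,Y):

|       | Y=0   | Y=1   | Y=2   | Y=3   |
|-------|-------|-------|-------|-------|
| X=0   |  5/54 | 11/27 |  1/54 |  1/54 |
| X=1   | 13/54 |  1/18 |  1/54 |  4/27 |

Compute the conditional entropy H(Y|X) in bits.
1.3037 bits

H(Y|X) = H(X,Y) - H(X)

H(X,Y) = -Σ_{x,y} P(x,y) log₂ P(x,y). Per-cell terms -P(x,y)·log₂P(x,y):
  X=0: 0.31787, 0.52778, 0.10657, 0.10657
  X=1: 0.49459, 0.23166, 0.10657, 0.40813
Sum of the 8 terms: H(X,Y) = 2.2997 bits

Marginal of X (row sums):
  P(X=0) = 5/54 + 11/27 + 1/54 + 1/54 = 29/54
  P(X=1) = 13/54 + 1/18 + 1/54 + 4/27 = 25/54
H(X) = -[(29/54)·log₂(29/54) + (25/54)·log₂(25/54)]
  = 0.48167 + 0.51437 = 0.9960 bits

H(Y|X) = H(X,Y) - H(X) = 2.2997 - 0.9960 = 1.3037 bits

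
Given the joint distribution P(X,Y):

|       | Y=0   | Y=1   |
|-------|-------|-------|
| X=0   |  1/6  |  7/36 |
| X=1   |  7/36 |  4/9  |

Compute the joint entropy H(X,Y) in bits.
1.8696 bits

H(X,Y) = -Σ_{x,y} P(x,y) log₂ P(x,y). Per-cell terms -P(x,y)·log₂P(x,y):
  X=0: 0.4308, 0.4594
  X=1: 0.4594, 0.5200
Sum of the 4 terms: H(X,Y) = 1.8696 bits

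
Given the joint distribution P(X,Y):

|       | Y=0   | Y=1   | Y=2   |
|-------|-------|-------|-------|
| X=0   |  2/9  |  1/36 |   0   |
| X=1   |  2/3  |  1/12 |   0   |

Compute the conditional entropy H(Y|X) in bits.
0.5033 bits

H(Y|X) = H(X,Y) - H(X)

H(X,Y) = -Σ_{x,y} P(x,y) log₂ P(x,y). Per-cell terms -P(x,y)·log₂P(x,y):
  X=0: 0.482206, 0.143609, 0.000000
  X=1: 0.389975, 0.298747, 0.000000
  (cells with P = 0 contribute 0)
Sum of the 6 terms: H(X,Y) = 1.31454 bits

Marginal of X (row sums):
  P(X=0) = 2/9 + 1/36 + 0 = 1/4
  P(X=1) = 2/3 + 1/12 + 0 = 3/4
H(X) = -[(1/4)·log₂(1/4) + (3/4)·log₂(3/4)]
  = 0.500000 + 0.311278 = 0.81128 bits

H(Y|X) = H(X,Y) - H(X) = 1.31454 - 0.81128 = 0.5033 bits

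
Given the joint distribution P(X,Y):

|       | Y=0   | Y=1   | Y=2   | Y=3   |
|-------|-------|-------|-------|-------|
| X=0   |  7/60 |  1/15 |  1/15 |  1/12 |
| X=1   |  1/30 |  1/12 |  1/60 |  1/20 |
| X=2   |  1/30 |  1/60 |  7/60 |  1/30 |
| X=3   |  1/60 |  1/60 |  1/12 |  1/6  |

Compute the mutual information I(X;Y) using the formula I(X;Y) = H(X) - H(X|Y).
0.2420 bits

I(X;Y) = H(X) - H(X|Y)

Marginal of X (row sums):
  P(X=0) = 7/60 + 1/15 + 1/15 + 1/12 = 1/3
  P(X=1) = 1/30 + 1/12 + 1/60 + 1/20 = 11/60
  P(X=2) = 1/30 + 1/60 + 7/60 + 1/30 = 1/5
  P(X=3) = 1/60 + 1/60 + 1/12 + 1/6 = 17/60
H(X) = -[(1/3)·log₂(1/3) + (11/60)·log₂(11/60) + (1/5)·log₂(1/5) + (17/60)·log₂(17/60)]
  = 0.5283 + 0.4487 + 0.4644 + 0.5155 = 1.9569 bits

Marginal of Y (column sums):
  P(Y=0) = 7/60 + 1/30 + 1/30 + 1/60 = 1/5
  P(Y=1) = 1/15 + 1/12 + 1/60 + 1/60 = 11/60
  P(Y=2) = 1/15 + 1/60 + 7/60 + 1/12 = 17/60
  P(Y=3) = 1/12 + 1/20 + 1/30 + 1/6 = 1/3
H(X|Y) = Σ_y P(y)·H(X|Y=y):
  Y=0: P(Y=0) = 1/5, P(X|Y=0) = (7/12, 1/6, 1/6, 1/12) → H(X|Y=0) = 1.6140
  Y=1: P(Y=1) = 11/60, P(X|Y=1) = (4/11, 5/11, 1/11, 1/11) → H(X|Y=1) = 1.6767
  Y=2: P(Y=2) = 17/60, P(X|Y=2) = (4/17, 1/17, 7/17, 5/17) → H(X|Y=2) = 1.7780
  Y=3: P(Y=3) = 1/3, P(X|Y=3) = (1/4, 3/20, 1/10, 1/2) → H(X|Y=3) = 1.7427
H(X|Y) = (1/5)·1.6140 + (11/60)·1.6767 + (17/60)·1.7780 + (1/3)·1.7427 = 1.7149 bits

I(X;Y) = H(X) - H(X|Y) = 1.9569 - 1.7149 = 0.2420 bits

Cross-check via I(X;Y) = H(X) + H(Y) - H(X,Y): computing H(Y) from the column sums and H(X,Y) from the 16 cells in the same way gives H(Y) = 1.9569 bits and H(X,Y) = 3.6718 bits, so
I(X;Y) = 1.9569 + 1.9569 - 3.6718 = 0.2420 bits ✓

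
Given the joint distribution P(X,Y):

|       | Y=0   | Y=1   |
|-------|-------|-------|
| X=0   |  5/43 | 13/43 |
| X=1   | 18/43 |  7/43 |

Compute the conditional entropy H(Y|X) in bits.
0.8542 bits

H(Y|X) = H(X,Y) - H(X)

H(X,Y) = -Σ_{x,y} P(x,y) log₂ P(x,y). Per-cell terms -P(x,y)·log₂P(x,y):
  X=0: 0.3610, 0.5218
  X=1: 0.5259, 0.4263
Sum of the 4 terms: H(X,Y) = 1.8350 bits

Marginal of X (row sums):
  P(X=0) = 5/43 + 13/43 = 18/43
  P(X=1) = 18/43 + 7/43 = 25/43
H(X) = -[(18/43)·log₂(18/43) + (25/43)·log₂(25/43)]
  = 0.5259 + 0.4549 = 0.9808 bits

H(Y|X) = H(X,Y) - H(X) = 1.8350 - 0.9808 = 0.8542 bits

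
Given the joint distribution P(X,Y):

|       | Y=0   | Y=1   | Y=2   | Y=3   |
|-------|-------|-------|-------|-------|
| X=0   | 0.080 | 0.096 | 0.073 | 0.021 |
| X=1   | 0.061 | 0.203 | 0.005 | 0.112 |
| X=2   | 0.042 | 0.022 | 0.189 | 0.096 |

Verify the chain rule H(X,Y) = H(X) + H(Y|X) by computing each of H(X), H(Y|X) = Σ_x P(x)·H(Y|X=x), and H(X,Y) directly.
H(X) = 1.5705 bits, H(Y|X) = 1.6354 bits, H(X,Y) = 3.2059 bits

Marginal of X (row sums):
  P(X=0) = 0.080 + 0.096 + 0.073 + 0.021 = 0.270
  P(X=1) = 0.061 + 0.203 + 0.005 + 0.112 = 0.381
  P(X=2) = 0.042 + 0.022 + 0.189 + 0.096 = 0.349
H(X) = -[0.270·log₂(0.270) + 0.381·log₂(0.381) + 0.349·log₂(0.349)]
  = 0.510022 + 0.530404 + 0.530027 = 1.5705 bits

H(Y|X) = Σ_x P(x)·H(Y|X=x):
  X=0: P(X=0) = 0.270, P(Y|X=0) = (8/27, 16/45, 73/270, 7/90) → H(Y|X=0) = 1.847162
  X=1: P(X=1) = 0.381, P(Y|X=1) = (61/381, 203/381, 5/381, 112/381) → H(Y|X=1) = 1.508368
  X=2: P(X=2) = 0.349, P(Y|X=2) = (42/349, 22/349, 189/349, 96/349) → H(Y|X=2) = 1.610393
H(Y|X) = 0.270·1.847162 + 0.381·1.508368 + 0.349·1.610393 = 1.6354 bits

H(X,Y) = -Σ_{x,y} P(x,y) log₂ P(x,y). Per-cell terms -P(x,y)·log₂P(x,y):
  X=0: 0.291508, 0.324559, 0.275645, 0.117043
  X=1: 0.246138, 0.466991, 0.038219, 0.353744
  X=2: 0.192086, 0.121140, 0.454269, 0.324559
Sum of the 12 terms: H(X,Y) = 3.2059 bits

Chain rule check:
  H(X) + H(Y|X) = 1.5705 + 1.6354 = 3.2059 bits
  H(X,Y) = 3.2059 bits
✓ Chain rule verified.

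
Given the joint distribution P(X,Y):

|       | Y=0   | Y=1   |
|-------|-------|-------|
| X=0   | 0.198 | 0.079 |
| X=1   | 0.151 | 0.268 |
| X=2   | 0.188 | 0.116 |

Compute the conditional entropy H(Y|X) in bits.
0.9256 bits

H(Y|X) = H(X,Y) - H(X)

H(X,Y) = -Σ_{x,y} P(x,y) log₂ P(x,y). Per-cell terms -P(x,y)·log₂P(x,y):
  X=0: 0.46261, 0.28930
  X=1: 0.41183, 0.50912
  X=2: 0.45330, 0.36051
Sum of the 6 terms: H(X,Y) = 2.4867 bits

Marginal of X (row sums):
  P(X=0) = 0.198 + 0.079 = 0.277
  P(X=1) = 0.151 + 0.268 = 0.419
  P(X=2) = 0.188 + 0.116 = 0.304
H(X) = -[0.277·log₂(0.277) + 0.419·log₂(0.419) + 0.304·log₂(0.304)]
  = 0.51302 + 0.52584 + 0.52223 = 1.5611 bits

H(Y|X) = H(X,Y) - H(X) = 2.4867 - 1.5611 = 0.9256 bits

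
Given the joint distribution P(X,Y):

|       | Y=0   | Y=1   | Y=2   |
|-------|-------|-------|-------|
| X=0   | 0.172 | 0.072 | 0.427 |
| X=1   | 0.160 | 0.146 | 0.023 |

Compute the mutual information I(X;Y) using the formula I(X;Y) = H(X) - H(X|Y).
0.2517 bits

I(X;Y) = H(X) - H(X|Y)

Marginal of X (row sums):
  P(X=0) = 0.172 + 0.072 + 0.427 = 0.671
  P(X=1) = 0.160 + 0.146 + 0.023 = 0.329
H(X) = -[0.671·log₂(0.671) + 0.329·log₂(0.329)]
  = 0.3862 + 0.5277 = 0.9139 bits

Marginal of Y (column sums):
  P(Y=0) = 0.172 + 0.160 = 0.332
  P(Y=1) = 0.072 + 0.146 = 0.218
  P(Y=2) = 0.427 + 0.023 = 0.450
H(X|Y) = Σ_y P(y)·H(X|Y=y):
  Y=0: P(Y=0) = 0.332, P(X|Y=0) = (43/83, 40/83) → H(X|Y=0) = 0.9991
  Y=1: P(Y=1) = 0.218, P(X|Y=1) = (36/109, 73/109) → H(X|Y=1) = 0.9152
  Y=2: P(Y=2) = 0.450, P(X|Y=2) = (427/450, 23/450) → H(X|Y=2) = 0.2911
H(X|Y) = 0.332·0.9991 + 0.218·0.9152 + 0.450·0.2911 = 0.6622 bits

I(X;Y) = H(X) - H(X|Y) = 0.9139 - 0.6622 = 0.2517 bits

Cross-check via I(X;Y) = H(X) + H(Y) - H(X,Y): computing H(Y) from the column sums and H(X,Y) from the 6 cells in the same way gives H(Y) = 1.5256 bits and H(X,Y) = 2.1878 bits, so
I(X;Y) = 0.9139 + 1.5256 - 2.1878 = 0.2517 bits ✓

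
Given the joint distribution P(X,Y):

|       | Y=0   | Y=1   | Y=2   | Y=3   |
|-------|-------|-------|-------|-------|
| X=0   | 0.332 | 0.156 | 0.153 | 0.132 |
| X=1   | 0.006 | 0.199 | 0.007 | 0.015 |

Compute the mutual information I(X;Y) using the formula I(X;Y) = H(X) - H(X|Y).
0.2667 bits

I(X;Y) = H(X) - H(X|Y)

Marginal of X (row sums):
  P(X=0) = 0.332 + 0.156 + 0.153 + 0.132 = 0.773
  P(X=1) = 0.006 + 0.199 + 0.007 + 0.015 = 0.227
H(X) = -[0.773·log₂(0.773) + 0.227·log₂(0.227)]
  = 0.287138 + 0.485607 = 0.772745 bits

Marginal of Y (column sums):
  P(Y=0) = 0.332 + 0.006 = 0.338
  P(Y=1) = 0.156 + 0.199 = 0.355
  P(Y=2) = 0.153 + 0.007 = 0.160
  P(Y=3) = 0.132 + 0.015 = 0.147
H(X|Y) = Σ_y P(y)·H(X|Y=y):
  Y=0: P(Y=0) = 0.338, P(X|Y=0) = (166/169, 3/169) → H(X|Y=0) = 0.128622
  Y=1: P(Y=1) = 0.355, P(X|Y=1) = (156/355, 199/355) → H(X|Y=1) = 0.989391
  Y=2: P(Y=2) = 0.160, P(X|Y=2) = (153/160, 7/160) → H(X|Y=2) = 0.259229
  Y=3: P(Y=3) = 0.147, P(X|Y=3) = (44/49, 5/49) → H(X|Y=3) = 0.475432
H(X|Y) = 0.338·0.128622 + 0.355·0.989391 + 0.160·0.259229 + 0.147·0.475432 = 0.506073 bits

I(X;Y) = H(X) - H(X|Y) = 0.772745 - 0.506073 = 0.2667 bits

Cross-check via I(X;Y) = H(X) + H(Y) - H(X,Y): computing H(Y) from the column sums and H(X,Y) from the 8 cells in the same way gives H(Y) = 1.888982 bits and H(X,Y) = 2.395055 bits, so
I(X;Y) = 0.772745 + 1.888982 - 2.395055 = 0.2667 bits ✓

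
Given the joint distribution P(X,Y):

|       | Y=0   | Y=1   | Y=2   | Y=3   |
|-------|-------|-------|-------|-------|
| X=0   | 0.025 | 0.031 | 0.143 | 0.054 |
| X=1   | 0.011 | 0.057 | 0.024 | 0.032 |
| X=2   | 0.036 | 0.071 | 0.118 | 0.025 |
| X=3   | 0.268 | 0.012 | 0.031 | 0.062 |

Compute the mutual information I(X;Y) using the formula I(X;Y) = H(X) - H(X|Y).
0.3913 bits

I(X;Y) = H(X) - H(X|Y)

Marginal of X (row sums):
  P(X=0) = 0.025 + 0.031 + 0.143 + 0.054 = 0.253
  P(X=1) = 0.011 + 0.057 + 0.024 + 0.032 = 0.124
  P(X=2) = 0.036 + 0.071 + 0.118 + 0.025 = 0.250
  P(X=3) = 0.268 + 0.012 + 0.031 + 0.062 = 0.373
H(X) = -[0.253·log₂(0.253) + 0.124·log₂(0.124) + 0.250·log₂(0.250) + 0.373·log₂(0.373)]
  = 0.501646 + 0.373437 + 0.500000 + 0.530687 = 1.90577 bits

Marginal of Y (column sums):
  P(Y=0) = 0.025 + 0.011 + 0.036 + 0.268 = 0.340
  P(Y=1) = 0.031 + 0.057 + 0.071 + 0.012 = 0.171
  P(Y=2) = 0.143 + 0.024 + 0.118 + 0.031 = 0.316
  P(Y=3) = 0.054 + 0.032 + 0.025 + 0.062 = 0.173
H(X|Y) = Σ_y P(y)·H(X|Y=y):
  Y=0: P(Y=0) = 0.340, P(X|Y=0) = (5/68, 11/340, 9/85, 67/85) → H(X|Y=0) = 1.050628
  Y=1: P(Y=1) = 0.171, P(X|Y=1) = (31/171, 1/3, 71/171, 4/57) → H(X|Y=1) = 1.770447
  Y=2: P(Y=2) = 0.316, P(X|Y=2) = (143/316, 6/79, 59/158, 31/316) → H(X|Y=2) = 1.659374
  Y=3: P(Y=3) = 0.173, P(X|Y=3) = (54/173, 32/173, 25/173, 62/173) → H(X|Y=3) = 1.908498
H(X|Y) = 0.340·1.050628 + 0.171·1.770447 + 0.316·1.659374 + 0.173·1.908498 = 1.51449 bits

I(X;Y) = H(X) - H(X|Y) = 1.90577 - 1.51449 = 0.3913 bits

Cross-check via I(X;Y) = H(X) + H(Y) - H(X,Y): computing H(Y) from the column sums and H(X,Y) from the 16 cells in the same way gives H(Y) = 1.92795 bits and H(X,Y) = 3.44245 bits, so
I(X;Y) = 1.90577 + 1.92795 - 3.44245 = 0.3913 bits ✓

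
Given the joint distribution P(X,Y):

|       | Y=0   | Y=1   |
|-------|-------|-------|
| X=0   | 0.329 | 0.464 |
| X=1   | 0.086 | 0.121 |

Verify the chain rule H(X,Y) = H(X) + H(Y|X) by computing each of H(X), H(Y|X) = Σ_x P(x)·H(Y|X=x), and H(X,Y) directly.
H(X) = 0.7357 bits, H(Y|X) = 0.9791 bits, H(X,Y) = 1.7148 bits

Marginal of X (row sums):
  P(X=0) = 0.329 + 0.464 = 0.793
  P(X=1) = 0.086 + 0.121 = 0.207
H(X) = -[0.793·log₂(0.793) + 0.207·log₂(0.207)]
  = 0.2653 + 0.4704 = 0.7357 bits

H(Y|X) = Σ_x P(x)·H(Y|X=x):
  X=0: P(X=0) = 0.793, P(Y|X=0) = (329/793, 464/793) → H(Y|X=0) = 0.9790
  X=1: P(X=1) = 0.207, P(Y|X=1) = (86/207, 121/207) → H(Y|X=1) = 0.9793
H(Y|X) = 0.793·0.9790 + 0.207·0.9793 = 0.9791 bits

H(X,Y) = -Σ_{x,y} P(x,y) log₂ P(x,y). Per-cell terms -P(x,y)·log₂P(x,y):
  X=0: 0.5277, 0.5140
  X=1: 0.3044, 0.3687
Sum of the 4 terms: H(X,Y) = 1.7148 bits

Chain rule check:
  H(X) + H(Y|X) = 0.7357 + 0.9791 = 1.7148 bits
  H(X,Y) = 1.7148 bits
✓ Chain rule verified.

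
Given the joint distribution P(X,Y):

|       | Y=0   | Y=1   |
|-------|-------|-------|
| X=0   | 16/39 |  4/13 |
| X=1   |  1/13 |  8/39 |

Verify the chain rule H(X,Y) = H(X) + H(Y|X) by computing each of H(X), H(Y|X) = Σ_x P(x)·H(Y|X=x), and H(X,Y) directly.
H(X) = 0.8582 bits, H(Y|X) = 0.9458 bits, H(X,Y) = 1.8040 bits

Marginal of X (row sums):
  P(X=0) = 16/39 + 4/13 = 28/39
  P(X=1) = 1/13 + 8/39 = 11/39
H(X) = -[(28/39)·log₂(28/39) + (11/39)·log₂(11/39)]
  = 0.34321 + 0.51502 = 0.8582 bits

H(Y|X) = Σ_x P(x)·H(Y|X=x):
  X=0: P(X=0) = 28/39, P(Y|X=0) = (4/7, 3/7) → H(Y|X=0) = 0.98523
  X=1: P(X=1) = 11/39, P(Y|X=1) = (3/11, 8/11) → H(Y|X=1) = 0.84535
H(Y|X) = (28/39)·0.98523 + (11/39)·0.84535 = 0.9458 bits

H(X,Y) = -Σ_{x,y} P(x,y) log₂ P(x,y). Per-cell terms -P(x,y)·log₂P(x,y):
  X=0: 0.52734, 0.52321
  X=1: 0.28465, 0.46880
Sum of the 4 terms: H(X,Y) = 1.8040 bits

Chain rule check:
  H(X) + H(Y|X) = 0.8582 + 0.9458 = 1.8040 bits
  H(X,Y) = 1.8040 bits
✓ Chain rule verified.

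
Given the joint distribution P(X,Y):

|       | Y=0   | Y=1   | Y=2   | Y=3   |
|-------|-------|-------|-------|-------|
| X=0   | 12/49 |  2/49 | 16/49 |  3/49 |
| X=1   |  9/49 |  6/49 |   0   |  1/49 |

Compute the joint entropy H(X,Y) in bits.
2.3940 bits

H(X,Y) = -Σ_{x,y} P(x,y) log₂ P(x,y). Per-cell terms -P(x,y)·log₂P(x,y):
  X=0: 0.49708, 0.18836, 0.52725, 0.24672
  X=1: 0.44904, 0.37099, 0.00000, 0.11459
  (cells with P = 0 contribute 0)
Sum of the 8 terms: H(X,Y) = 2.3940 bits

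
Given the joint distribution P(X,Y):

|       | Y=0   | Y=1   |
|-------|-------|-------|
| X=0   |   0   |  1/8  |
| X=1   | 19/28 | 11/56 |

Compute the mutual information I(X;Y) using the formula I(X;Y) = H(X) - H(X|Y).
0.2337 bits

I(X;Y) = H(X) - H(X|Y)

Marginal of X (row sums):
  P(X=0) = 0 + 1/8 = 1/8
  P(X=1) = 19/28 + 11/56 = 7/8
H(X) = -[(1/8)·log₂(1/8) + (7/8)·log₂(7/8)]
  = 0.3750 + 0.1686 = 0.5436 bits

Marginal of Y (column sums):
  P(Y=0) = 0 + 19/28 = 19/28
  P(Y=1) = 1/8 + 11/56 = 9/28
H(X|Y) = Σ_y P(y)·H(X|Y=y):
  Y=0: P(Y=0) = 19/28, P(X|Y=0) = (0, 1) → H(X|Y=0) = 0.0000
  Y=1: P(Y=1) = 9/28, P(X|Y=1) = (7/18, 11/18) → H(X|Y=1) = 0.9641
H(X|Y) = (19/28)·0.0000 + (9/28)·0.9641 = 0.3099 bits

I(X;Y) = H(X) - H(X|Y) = 0.5436 - 0.3099 = 0.2337 bits

Cross-check via I(X;Y) = H(X) + H(Y) - H(X,Y): computing H(Y) from the column sums and H(X,Y) from the 4 cells in the same way gives H(Y) = 0.9059 bits and H(X,Y) = 1.2158 bits, so
I(X;Y) = 0.5436 + 0.9059 - 1.2158 = 0.2337 bits ✓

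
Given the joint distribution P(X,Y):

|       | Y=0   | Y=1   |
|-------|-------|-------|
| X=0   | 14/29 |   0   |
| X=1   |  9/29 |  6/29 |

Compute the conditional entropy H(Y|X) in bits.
0.5022 bits

H(Y|X) = H(X,Y) - H(X)

H(X,Y) = -Σ_{x,y} P(x,y) log₂ P(x,y). Per-cell terms -P(x,y)·log₂P(x,y):
  X=0: 0.50720, 0.00000
  X=1: 0.52388, 0.47028
  (cells with P = 0 contribute 0)
Sum of the 4 terms: H(X,Y) = 1.50136 bits

Marginal of X (row sums):
  P(X=0) = 14/29 + 0 = 14/29
  P(X=1) = 9/29 + 6/29 = 15/29
H(X) = -[(14/29)·log₂(14/29) + (15/29)·log₂(15/29)]
  = 0.50720 + 0.49194 = 0.99914 bits

H(Y|X) = H(X,Y) - H(X) = 1.50136 - 0.99914 = 0.5022 bits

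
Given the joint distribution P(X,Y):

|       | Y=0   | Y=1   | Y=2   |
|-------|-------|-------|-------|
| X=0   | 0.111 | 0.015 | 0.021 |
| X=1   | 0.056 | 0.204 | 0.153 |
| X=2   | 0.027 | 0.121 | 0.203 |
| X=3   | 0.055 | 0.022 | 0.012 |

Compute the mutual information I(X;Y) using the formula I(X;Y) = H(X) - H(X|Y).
0.2550 bits

I(X;Y) = H(X) - H(X|Y)

Marginal of X (row sums):
  P(X=0) = 0.111 + 0.015 + 0.021 = 0.147
  P(X=1) = 0.056 + 0.204 + 0.153 = 0.413
  P(X=2) = 0.027 + 0.121 + 0.203 = 0.351
  P(X=3) = 0.055 + 0.022 + 0.012 = 0.089
H(X) = -[0.147·log₂(0.147) + 0.413·log₂(0.413) + 0.351·log₂(0.351) + 0.089·log₂(0.089)]
  = 0.4066 + 0.5269 + 0.5302 + 0.3106 = 1.7743 bits

Marginal of Y (column sums):
  P(Y=0) = 0.111 + 0.056 + 0.027 + 0.055 = 0.249
  P(Y=1) = 0.015 + 0.204 + 0.121 + 0.022 = 0.362
  P(Y=2) = 0.021 + 0.153 + 0.203 + 0.012 = 0.389
H(X|Y) = Σ_y P(y)·H(X|Y=y):
  Y=0: P(Y=0) = 0.249, P(X|Y=0) = (37/83, 56/249, 9/83, 55/249) → H(X|Y=0) = 1.8325
  Y=1: P(Y=1) = 0.362, P(X|Y=1) = (15/362, 102/181, 121/362, 11/181) → H(X|Y=1) = 1.4306
  Y=2: P(Y=2) = 0.389, P(X|Y=2) = (21/389, 153/389, 203/389, 12/389) → H(X|Y=2) = 1.4013
H(X|Y) = 0.249·1.8325 + 0.362·1.4306 + 0.389·1.4013 = 1.5193 bits

I(X;Y) = H(X) - H(X|Y) = 1.7743 - 1.5193 = 0.2550 bits

Cross-check via I(X;Y) = H(X) + H(Y) - H(X,Y): computing H(Y) from the column sums and H(X,Y) from the 12 cells in the same way gives H(Y) = 1.5600 bits and H(X,Y) = 3.0793 bits, so
I(X;Y) = 1.7743 + 1.5600 - 3.0793 = 0.2550 bits ✓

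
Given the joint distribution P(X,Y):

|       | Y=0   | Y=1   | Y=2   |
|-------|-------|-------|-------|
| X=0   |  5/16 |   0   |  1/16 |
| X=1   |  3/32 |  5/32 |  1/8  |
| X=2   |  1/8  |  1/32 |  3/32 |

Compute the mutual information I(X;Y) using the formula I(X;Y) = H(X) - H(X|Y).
0.2742 bits

I(X;Y) = H(X) - H(X|Y)

Marginal of X (row sums):
  P(X=0) = 5/16 + 0 + 1/16 = 3/8
  P(X=1) = 3/32 + 5/32 + 1/8 = 3/8
  P(X=2) = 1/8 + 1/32 + 3/32 = 1/4
H(X) = -[(3/8)·log₂(3/8) + (3/8)·log₂(3/8) + (1/4)·log₂(1/4)]
  = 0.53064 + 0.53064 + 0.50000 = 1.5613 bits

Marginal of Y (column sums):
  P(Y=0) = 5/16 + 3/32 + 1/8 = 17/32
  P(Y=1) = 0 + 5/32 + 1/32 = 3/16
  P(Y=2) = 1/16 + 1/8 + 3/32 = 9/32
H(X|Y) = Σ_y P(y)·H(X|Y=y):
  Y=0: P(Y=0) = 17/32, P(X|Y=0) = (10/17, 3/17, 4/17) → H(X|Y=0) = 1.38310
  Y=1: P(Y=1) = 3/16, P(X|Y=1) = (0, 5/6, 1/6) → H(X|Y=1) = 0.65002
  Y=2: P(Y=2) = 9/32, P(X|Y=2) = (2/9, 4/9, 1/3) → H(X|Y=2) = 1.53049
H(X|Y) = (17/32)·1.38310 + (3/16)·0.65002 + (9/32)·1.53049 = 1.2871 bits

I(X;Y) = H(X) - H(X|Y) = 1.5613 - 1.2871 = 0.2742 bits

Cross-check via I(X;Y) = H(X) + H(Y) - H(X,Y): computing H(Y) from the column sums and H(X,Y) from the 9 cells in the same way gives H(Y) = 1.4523 bits and H(X,Y) = 2.7394 bits, so
I(X;Y) = 1.5613 + 1.4523 - 2.7394 = 0.2742 bits ✓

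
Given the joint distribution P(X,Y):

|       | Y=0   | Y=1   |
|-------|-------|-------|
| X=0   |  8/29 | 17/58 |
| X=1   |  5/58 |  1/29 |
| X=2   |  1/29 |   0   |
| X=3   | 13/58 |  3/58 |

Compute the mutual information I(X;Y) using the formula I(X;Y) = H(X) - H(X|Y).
0.0927 bits

I(X;Y) = H(X) - H(X|Y)

Marginal of X (row sums):
  P(X=0) = 8/29 + 17/58 = 33/58
  P(X=1) = 5/58 + 1/29 = 7/58
  P(X=2) = 1/29 + 0 = 1/29
  P(X=3) = 13/58 + 3/58 = 8/29
H(X) = -[(33/58)·log₂(33/58) + (7/58)·log₂(7/58) + (1/29)·log₂(1/29) + (8/29)·log₂(8/29)]
  = 0.4629 + 0.3682 + 0.1675 + 0.5125 = 1.5111 bits

Marginal of Y (column sums):
  P(Y=0) = 8/29 + 5/58 + 1/29 + 13/58 = 18/29
  P(Y=1) = 17/58 + 1/29 + 0 + 3/58 = 11/29
H(X|Y) = Σ_y P(y)·H(X|Y=y):
  Y=0: P(Y=0) = 18/29, P(X|Y=0) = (4/9, 5/36, 1/18, 13/36) → H(X|Y=0) = 1.6778
  Y=1: P(Y=1) = 11/29, P(X|Y=1) = (17/22, 1/11, 0, 3/22) → H(X|Y=1) = 0.9939
H(X|Y) = (18/29)·1.6778 + (11/29)·0.9939 = 1.4184 bits

I(X;Y) = H(X) - H(X|Y) = 1.5111 - 1.4184 = 0.0927 bits

Cross-check via I(X;Y) = H(X) + H(Y) - H(X,Y): computing H(Y) from the column sums and H(X,Y) from the 8 cells in the same way gives H(Y) = 0.9576 bits and H(X,Y) = 2.3760 bits, so
I(X;Y) = 1.5111 + 0.9576 - 2.3760 = 0.0927 bits ✓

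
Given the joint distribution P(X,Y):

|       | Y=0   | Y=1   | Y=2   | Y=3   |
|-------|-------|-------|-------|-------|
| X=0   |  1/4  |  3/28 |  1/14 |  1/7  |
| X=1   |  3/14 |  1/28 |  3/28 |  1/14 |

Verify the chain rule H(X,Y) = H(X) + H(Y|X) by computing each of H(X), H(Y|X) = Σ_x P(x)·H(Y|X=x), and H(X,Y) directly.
H(X) = 0.9852 bits, H(Y|X) = 1.7982 bits, H(X,Y) = 2.7834 bits

Marginal of X (row sums):
  P(X=0) = 1/4 + 3/28 + 1/14 + 1/7 = 4/7
  P(X=1) = 3/14 + 1/28 + 3/28 + 1/14 = 3/7
H(X) = -[(4/7)·log₂(4/7) + (3/7)·log₂(3/7)]
  = 0.46135 + 0.52388 = 0.9852 bits

H(Y|X) = Σ_x P(x)·H(Y|X=x):
  X=0: P(X=0) = 4/7, P(Y|X=0) = (7/16, 3/16, 1/8, 1/4) → H(Y|X=0) = 1.84960
  X=1: P(X=1) = 3/7, P(Y|X=1) = (1/2, 1/12, 1/4, 1/6) → H(Y|X=1) = 1.72957
H(Y|X) = (4/7)·1.84960 + (3/7)·1.72957 = 1.7982 bits

H(X,Y) = -Σ_{x,y} P(x,y) log₂ P(x,y). Per-cell terms -P(x,y)·log₂P(x,y):
  X=0: 0.50000, 0.34526, 0.27195, 0.40105
  X=1: 0.47623, 0.17169, 0.34526, 0.27195
Sum of the 8 terms: H(X,Y) = 2.7834 bits

Chain rule check:
  H(X) + H(Y|X) = 0.9852 + 1.7982 = 2.7834 bits
  H(X,Y) = 2.7834 bits
✓ Chain rule verified.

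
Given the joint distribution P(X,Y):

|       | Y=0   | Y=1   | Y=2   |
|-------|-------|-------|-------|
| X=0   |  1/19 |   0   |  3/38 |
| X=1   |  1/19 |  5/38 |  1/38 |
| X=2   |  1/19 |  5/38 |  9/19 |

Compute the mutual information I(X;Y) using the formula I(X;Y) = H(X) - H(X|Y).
0.2608 bits

I(X;Y) = H(X) - H(X|Y)

Marginal of X (row sums):
  P(X=0) = 1/19 + 0 + 3/38 = 5/38
  P(X=1) = 1/19 + 5/38 + 1/38 = 4/19
  P(X=2) = 1/19 + 5/38 + 9/19 = 25/38
H(X) = -[(5/38)·log₂(5/38) + (4/19)·log₂(4/19) + (25/38)·log₂(25/38)]
  = 0.385000 + 0.473248 + 0.397415 = 1.25566 bits

Marginal of Y (column sums):
  P(Y=0) = 1/19 + 1/19 + 1/19 = 3/19
  P(Y=1) = 0 + 5/38 + 5/38 = 5/19
  P(Y=2) = 3/38 + 1/38 + 9/19 = 11/19
H(X|Y) = Σ_y P(y)·H(X|Y=y):
  Y=0: P(Y=0) = 3/19, P(X|Y=0) = (1/3, 1/3, 1/3) → H(X|Y=0) = 1.584963
  Y=1: P(Y=1) = 5/19, P(X|Y=1) = (0, 1/2, 1/2) → H(X|Y=1) = 1.000000
  Y=2: P(Y=2) = 11/19, P(X|Y=2) = (3/22, 1/22, 9/11) → H(X|Y=2) = 0.831544
H(X|Y) = (3/19)·1.584963 + (5/19)·1.000000 + (11/19)·0.831544 = 0.99484 bits

I(X;Y) = H(X) - H(X|Y) = 1.25566 - 0.99484 = 0.2608 bits

Cross-check via I(X;Y) = H(X) + H(Y) - H(X,Y): computing H(Y) from the column sums and H(X,Y) from the 9 cells in the same way gives H(Y) = 1.38381 bits and H(X,Y) = 2.37864 bits, so
I(X;Y) = 1.25566 + 1.38381 - 2.37864 = 0.2608 bits ✓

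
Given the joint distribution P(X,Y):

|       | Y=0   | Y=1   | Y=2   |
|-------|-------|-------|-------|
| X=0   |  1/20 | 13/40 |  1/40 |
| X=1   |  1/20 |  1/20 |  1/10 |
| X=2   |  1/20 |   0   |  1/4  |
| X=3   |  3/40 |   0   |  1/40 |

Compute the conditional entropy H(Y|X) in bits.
0.9235 bits

H(Y|X) = H(X,Y) - H(X)

H(X,Y) = -Σ_{x,y} P(x,y) log₂ P(x,y). Per-cell terms -P(x,y)·log₂P(x,y):
  X=0: 0.21610, 0.52698, 0.13305
  X=1: 0.21610, 0.21610, 0.33219
  X=2: 0.21610, 0.00000, 0.50000
  X=3: 0.28027, 0.00000, 0.13305
  (cells with P = 0 contribute 0)
Sum of the 12 terms: H(X,Y) = 2.7699 bits

Marginal of X (row sums):
  P(X=0) = 1/20 + 13/40 + 1/40 = 2/5
  P(X=1) = 1/20 + 1/20 + 1/10 = 1/5
  P(X=2) = 1/20 + 0 + 1/4 = 3/10
  P(X=3) = 3/40 + 0 + 1/40 = 1/10
H(X) = -[(2/5)·log₂(2/5) + (1/5)·log₂(1/5) + (3/10)·log₂(3/10) + (1/10)·log₂(1/10)]
  = 0.52877 + 0.46439 + 0.52109 + 0.33219 = 1.8464 bits

H(Y|X) = H(X,Y) - H(X) = 2.7699 - 1.8464 = 0.9235 bits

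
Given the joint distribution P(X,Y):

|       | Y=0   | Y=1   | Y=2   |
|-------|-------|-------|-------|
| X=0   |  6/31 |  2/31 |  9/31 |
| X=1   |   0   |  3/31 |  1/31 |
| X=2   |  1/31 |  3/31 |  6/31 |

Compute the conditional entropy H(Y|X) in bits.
1.2790 bits

H(Y|X) = H(X,Y) - H(X)

H(X,Y) = -Σ_{x,y} P(x,y) log₂ P(x,y). Per-cell terms -P(x,y)·log₂P(x,y):
  X=0: 0.45856, 0.25511, 0.51801
  X=1: 0.00000, 0.32605, 0.15981
  X=2: 0.15981, 0.32605, 0.45856
  (cells with P = 0 contribute 0)
Sum of the 9 terms: H(X,Y) = 2.6620 bits

Marginal of X (row sums):
  P(X=0) = 6/31 + 2/31 + 9/31 = 17/31
  P(X=1) = 0 + 3/31 + 1/31 = 4/31
  P(X=2) = 1/31 + 3/31 + 6/31 = 10/31
H(X) = -[(17/31)·log₂(17/31) + (4/31)·log₂(4/31) + (10/31)·log₂(10/31)]
  = 0.47531 + 0.38119 + 0.52654 = 1.3830 bits

H(Y|X) = H(X,Y) - H(X) = 2.6620 - 1.3830 = 1.2790 bits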